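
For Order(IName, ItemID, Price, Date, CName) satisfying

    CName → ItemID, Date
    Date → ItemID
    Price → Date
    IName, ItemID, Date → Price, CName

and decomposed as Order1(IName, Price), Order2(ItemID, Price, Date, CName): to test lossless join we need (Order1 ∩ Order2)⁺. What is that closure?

ItemID, Price, Date

Order1 ∩ Order2 = {Price}.
Price → Date applies, adding Date
Date → ItemID applies, adding ItemID
Closure: {ItemID, Price, Date}.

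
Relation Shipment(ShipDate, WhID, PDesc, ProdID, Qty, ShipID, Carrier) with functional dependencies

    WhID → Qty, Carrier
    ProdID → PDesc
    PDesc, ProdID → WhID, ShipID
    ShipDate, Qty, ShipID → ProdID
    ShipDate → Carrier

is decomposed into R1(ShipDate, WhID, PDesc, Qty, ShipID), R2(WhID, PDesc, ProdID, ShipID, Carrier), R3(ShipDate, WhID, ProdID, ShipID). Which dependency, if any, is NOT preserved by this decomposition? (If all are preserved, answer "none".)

Check ShipDate → Carrier: no single fragment contains all of {ShipDate, Carrier}, and the restricted closure of {ShipDate} across the fragments never reaches {Carrier}.
WhID → Qty, Carrier is preserved.
ProdID → PDesc is preserved.
PDesc, ProdID → WhID, ShipID is preserved.
ShipDate, Qty, ShipID → ProdID is preserved.

ShipDate → Carrier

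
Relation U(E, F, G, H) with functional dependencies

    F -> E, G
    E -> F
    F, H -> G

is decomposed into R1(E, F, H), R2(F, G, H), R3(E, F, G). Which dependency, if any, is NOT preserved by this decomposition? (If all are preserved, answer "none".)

F → E, G lies within R3.
E → F lies within R1.
F, H → G lies within R2.
Every dependency is enforceable on the fragments, so the decomposition is dependency-preserving.

none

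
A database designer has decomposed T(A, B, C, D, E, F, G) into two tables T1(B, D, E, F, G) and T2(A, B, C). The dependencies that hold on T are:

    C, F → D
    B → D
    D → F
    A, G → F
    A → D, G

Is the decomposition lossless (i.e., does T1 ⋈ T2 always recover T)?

No

Common attributes: T1 ∩ T2 = {B}.
Closure of {B}: B → D applies, adding D; D → F applies, adding F. So (B)⁺ = {B, D, F}.
The closure contains neither all of T1 = {B, D, E, F, G} nor all of T2 = {A, B, C}, so the common attributes are not a superkey of either fragment. The join is lossy.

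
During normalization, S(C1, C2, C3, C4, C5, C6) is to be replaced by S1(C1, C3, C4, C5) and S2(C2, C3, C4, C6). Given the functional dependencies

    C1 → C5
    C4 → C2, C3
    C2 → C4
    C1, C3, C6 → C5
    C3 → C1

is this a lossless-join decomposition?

Common attributes: S1 ∩ S2 = {C3, C4}.
Closure of {C3, C4}: C4 → C2, C3 applies, adding C2; C3 → C1 applies, adding C1; C1 → C5 applies, adding C5. So (C3, C4)⁺ = {C1, C2, C3, C4, C5}.
This closure contains every attribute of S1, so S1 ∩ S2 → S1. The join is lossless.

Yes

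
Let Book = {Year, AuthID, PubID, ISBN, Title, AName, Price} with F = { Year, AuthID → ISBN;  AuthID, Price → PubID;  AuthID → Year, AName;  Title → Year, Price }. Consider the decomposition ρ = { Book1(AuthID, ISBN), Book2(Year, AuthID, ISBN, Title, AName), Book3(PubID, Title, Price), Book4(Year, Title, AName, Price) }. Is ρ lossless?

No

Chase test. Columns are Year, AuthID, PubID, ISBN, Title, AName, Price; row i has aⱼ where attribute j ∈ Booki, else bᵢⱼ.
Initial tableau (one row per fragment):
  row 1: b11 a2 b13 a4 b15 b16 b17
  row 2: a1 a2 b23 a4 a5 a6 b27
  row 3: b31 b32 a3 b34 a5 b36 a7
  row 4: a1 b42 b43 b44 a5 a6 a7
Rows 1 and 2 agree on AuthID; apply AuthID→Year, AName and equate their Year, AName entries.
Rows 2 and 3 agree on Title; apply Title→Year, Price and equate their Year, Price entries.
No row becomes fully distinguished — the join is lossy.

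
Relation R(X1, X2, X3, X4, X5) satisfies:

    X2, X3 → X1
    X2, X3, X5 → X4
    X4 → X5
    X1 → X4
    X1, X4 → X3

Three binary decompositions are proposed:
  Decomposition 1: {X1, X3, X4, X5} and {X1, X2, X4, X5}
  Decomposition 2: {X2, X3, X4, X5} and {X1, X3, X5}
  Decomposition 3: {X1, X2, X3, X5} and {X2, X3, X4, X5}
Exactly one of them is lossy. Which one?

Decomposition 1: common = {X1, X4, X5}, closure = {X1, X3, X4, X5} → lossless.
Decomposition 2: common = {X3, X5}, closure = {X3, X5} → lossy.
Decomposition 3: common = {X2, X3, X5}, closure = {X1, X2, X3, X4, X5} → lossless.

Decomposition 2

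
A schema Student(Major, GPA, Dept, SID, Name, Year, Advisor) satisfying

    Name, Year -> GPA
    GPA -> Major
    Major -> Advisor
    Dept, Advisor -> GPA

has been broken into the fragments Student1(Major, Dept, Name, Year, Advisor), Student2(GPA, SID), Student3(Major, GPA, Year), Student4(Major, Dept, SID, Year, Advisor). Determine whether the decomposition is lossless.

No

Chase test. Columns are Major, GPA, Dept, SID, Name, Year, Advisor; row i has aⱼ where attribute j ∈ Studenti, else bᵢⱼ.
Initial tableau (one row per fragment):
  row 1: a1 b12 a3 b14 a5 a6 a7
  row 2: b21 a2 b23 a4 b25 b26 b27
  row 3: a1 a2 b33 b34 b35 a6 b37
  row 4: a1 b42 a3 a4 b45 a6 a7
Rows 2 and 3 agree on GPA; apply GPA→Major and equate their Major entries.
Rows 1 and 2 agree on Major; apply Major→Advisor and equate their Advisor entries.
Rows 1 and 3 agree on Major; apply Major→Advisor and equate their Advisor entries.
Rows 1 and 4 agree on Dept, Advisor; apply Dept, Advisor→GPA and equate their GPA entries.
No row becomes fully distinguished — the join is lossy.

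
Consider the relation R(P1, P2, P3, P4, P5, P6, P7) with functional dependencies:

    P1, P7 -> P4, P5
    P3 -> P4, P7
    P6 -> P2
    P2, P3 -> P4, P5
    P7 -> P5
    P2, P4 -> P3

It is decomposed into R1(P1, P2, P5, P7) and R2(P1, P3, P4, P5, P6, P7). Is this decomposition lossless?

Common attributes: R1 ∩ R2 = {P1, P5, P7}.
Closure of {P1, P5, P7}: P1, P7 → P4, P5 applies, adding P4. So (P1, P5, P7)⁺ = {P1, P4, P5, P7}.
The closure contains neither all of R1 = {P1, P2, P5, P7} nor all of R2 = {P1, P3, P4, P5, P6, P7}, so the common attributes are not a superkey of either fragment. The join is lossy.

No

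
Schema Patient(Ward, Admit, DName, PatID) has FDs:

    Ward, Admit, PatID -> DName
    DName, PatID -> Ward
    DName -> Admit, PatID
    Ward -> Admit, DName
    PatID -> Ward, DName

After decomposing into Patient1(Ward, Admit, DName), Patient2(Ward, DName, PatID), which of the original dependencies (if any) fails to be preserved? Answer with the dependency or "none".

Ward, Admit, PatID → DName: restricted closure across fragments reaches DName.
DName, PatID → Ward lies within Patient2.
DName → Admit, PatID: restricted closure across fragments reaches Admit, PatID.
Ward → Admit, DName lies within Patient1.
PatID → Ward, DName lies within Patient2.
Every dependency is enforceable on the fragments, so the decomposition is dependency-preserving.

none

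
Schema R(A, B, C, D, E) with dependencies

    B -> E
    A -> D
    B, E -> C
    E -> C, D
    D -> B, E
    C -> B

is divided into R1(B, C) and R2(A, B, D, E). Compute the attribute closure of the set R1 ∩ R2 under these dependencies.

B, C, D, E

R1 ∩ R2 = {B}.
B → E applies, adding E
B, E → C applies, adding C
E → C, D applies, adding D
Closure: {B, C, D, E}.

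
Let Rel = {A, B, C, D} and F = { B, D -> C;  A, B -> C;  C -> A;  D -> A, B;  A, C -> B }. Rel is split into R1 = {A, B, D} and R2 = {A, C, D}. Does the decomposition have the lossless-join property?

Yes

Common attributes: R1 ∩ R2 = {A, D}.
Closure of {A, D}: D → A, B applies, adding B; B, D → C applies, adding C. So (A, D)⁺ = {A, B, C, D}.
This closure contains every attribute of R1, so R1 ∩ R2 → R1. The join is lossless.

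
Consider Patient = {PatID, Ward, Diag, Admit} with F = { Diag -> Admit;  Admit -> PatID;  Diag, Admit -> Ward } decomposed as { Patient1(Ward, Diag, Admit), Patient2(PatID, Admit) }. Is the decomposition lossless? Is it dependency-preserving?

Lossless test: (Admit)⁺ = {PatID, Admit}, which contains all of one fragment — lossless.
Dependency preservation: every FD's attributes lie within a single fragment, so each can be enforced locally — preserved.

lossless and dependency-preserving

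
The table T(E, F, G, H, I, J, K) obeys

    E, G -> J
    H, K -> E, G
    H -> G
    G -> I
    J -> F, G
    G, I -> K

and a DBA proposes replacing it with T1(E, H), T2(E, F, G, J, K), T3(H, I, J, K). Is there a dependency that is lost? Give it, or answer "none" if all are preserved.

Check G → I: no single fragment contains all of {G, I}, and the restricted closure of {G} across the fragments never reaches {I}.
E, G → J is preserved.
H, K → E, G is preserved.
H → G is preserved.
J → F, G is preserved.
G, I → K is preserved.

G -> I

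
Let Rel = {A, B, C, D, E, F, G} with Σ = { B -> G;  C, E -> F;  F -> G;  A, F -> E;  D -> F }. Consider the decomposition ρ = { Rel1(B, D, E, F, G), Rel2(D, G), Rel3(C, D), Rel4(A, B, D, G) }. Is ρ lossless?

No

Chase test. Columns are A, B, C, D, E, F, G; row i has aⱼ where attribute j ∈ Reli, else bᵢⱼ.
Initial tableau (one row per fragment):
  row 1: b11 a2 b13 a4 a5 a6 a7
  row 2: b21 b22 b23 a4 b25 b26 a7
  row 3: b31 b32 a3 a4 b35 b36 b37
  row 4: a1 a2 b43 a4 b45 b46 a7
Rows 1 and 2 agree on D; apply D→F and equate their F entries.
Rows 1 and 3 agree on D; apply D→F and equate their F entries.
Rows 1 and 4 agree on D; apply D→F and equate their F entries.
Rows 1 and 3 agree on F; apply F→G and equate their G entries.
No row becomes fully distinguished — the join is lossy.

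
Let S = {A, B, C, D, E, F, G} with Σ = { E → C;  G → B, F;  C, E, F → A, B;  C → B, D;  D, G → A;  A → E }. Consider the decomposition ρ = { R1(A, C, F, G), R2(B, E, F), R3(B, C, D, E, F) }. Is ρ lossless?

Chase test. Columns are A, B, C, D, E, F, G; row i has aⱼ where attribute j ∈ Ri, else bᵢⱼ.
Initial tableau (one row per fragment):
  row 1: a1 b12 a3 b14 b15 a6 a7
  row 2: b21 a2 b23 b24 a5 a6 b27
  row 3: b31 a2 a3 a4 a5 a6 b37
Rows 2 and 3 agree on E; apply E→C and equate their C entries.
Rows 2 and 3 agree on C, E, F; apply C, E, F→A, B and equate their A, B entries.
Rows 1 and 2 agree on C; apply C→B, D and equate their B, D entries.
Rows 1 and 3 agree on C; apply C→B, D and equate their B, D entries.
No row becomes fully distinguished — the join is lossy.

No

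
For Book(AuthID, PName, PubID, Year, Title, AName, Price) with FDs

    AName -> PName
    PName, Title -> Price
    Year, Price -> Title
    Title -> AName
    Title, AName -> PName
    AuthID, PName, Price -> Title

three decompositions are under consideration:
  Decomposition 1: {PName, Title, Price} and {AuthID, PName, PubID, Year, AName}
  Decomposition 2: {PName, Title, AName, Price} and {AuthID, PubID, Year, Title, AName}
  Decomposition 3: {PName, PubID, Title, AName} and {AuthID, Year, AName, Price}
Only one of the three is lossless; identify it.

Decomposition 1: common = {PName}, closure = {PName} → lossy.
Decomposition 2: common = {Title, AName}, closure = {PName, Title, AName, Price} → lossless.
Decomposition 3: common = {AName}, closure = {PName, AName} → lossy.

Decomposition 2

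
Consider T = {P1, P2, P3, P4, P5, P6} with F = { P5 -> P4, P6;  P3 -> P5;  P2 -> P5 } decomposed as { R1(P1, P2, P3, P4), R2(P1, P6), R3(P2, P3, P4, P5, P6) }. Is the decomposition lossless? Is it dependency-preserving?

Lossless test (chase): Rows 1 and 3 agree on P3; apply P3→P5 and equate their P5 entries. Rows 1 and 3 agree on P5; apply P5→P4, P6 and equate their P4, P6 entries. Row 1 is now all distinguished symbols — the join is lossless.
Dependency preservation: every FD's attributes lie within a single fragment, so each can be enforced locally — preserved.

lossless and dependency-preserving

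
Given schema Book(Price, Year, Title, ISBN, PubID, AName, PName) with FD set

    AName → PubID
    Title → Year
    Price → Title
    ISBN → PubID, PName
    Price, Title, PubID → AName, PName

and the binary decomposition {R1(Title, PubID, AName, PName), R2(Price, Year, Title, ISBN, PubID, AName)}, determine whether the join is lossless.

Common attributes: R1 ∩ R2 = {Title, PubID, AName}.
Closure of {Title, PubID, AName}: Title → Year applies, adding Year. So (Title, PubID, AName)⁺ = {Year, Title, PubID, AName}.
The closure contains neither all of R1 = {Title, PubID, AName, PName} nor all of R2 = {Price, Year, Title, ISBN, PubID, AName}, so the common attributes are not a superkey of either fragment. The join is lossy.

No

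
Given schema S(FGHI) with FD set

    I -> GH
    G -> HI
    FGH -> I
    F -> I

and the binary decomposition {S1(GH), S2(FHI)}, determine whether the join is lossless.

No

Common attributes: S1 ∩ S2 = {H}.
No dependency enlarges {H}, so (H)⁺ = {H}.
The closure contains neither all of S1 = {GH} nor all of S2 = {FHI}, so the common attributes are not a superkey of either fragment. The join is lossy.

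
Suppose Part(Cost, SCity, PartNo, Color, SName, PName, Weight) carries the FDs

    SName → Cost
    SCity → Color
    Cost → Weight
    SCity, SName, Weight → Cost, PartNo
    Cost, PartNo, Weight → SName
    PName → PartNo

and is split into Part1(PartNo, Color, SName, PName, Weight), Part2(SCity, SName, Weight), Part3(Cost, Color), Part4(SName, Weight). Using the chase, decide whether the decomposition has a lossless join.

No

Chase test. Columns are Cost, SCity, PartNo, Color, SName, PName, Weight; row i has aⱼ where attribute j ∈ Parti, else bᵢⱼ.
Initial tableau (one row per fragment):
  row 1: b11 b12 a3 a4 a5 a6 a7
  row 2: b21 a2 b23 b24 a5 b26 a7
  row 3: a1 b32 b33 a4 b35 b36 b37
  row 4: b41 b42 b43 b44 a5 b46 a7
Rows 1 and 2 agree on SName; apply SName→Cost and equate their Cost entries.
Rows 1 and 4 agree on SName; apply SName→Cost and equate their Cost entries.
No row becomes fully distinguished — the join is lossy.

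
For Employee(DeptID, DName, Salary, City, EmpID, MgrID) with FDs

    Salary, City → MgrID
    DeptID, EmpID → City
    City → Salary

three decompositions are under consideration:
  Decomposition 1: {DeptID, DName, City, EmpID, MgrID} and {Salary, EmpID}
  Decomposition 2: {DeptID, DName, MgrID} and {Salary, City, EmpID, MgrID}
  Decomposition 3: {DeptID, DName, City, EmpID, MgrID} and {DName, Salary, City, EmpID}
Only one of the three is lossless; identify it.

Decomposition 1: common = {EmpID}, closure = {EmpID} → lossy.
Decomposition 2: common = {MgrID}, closure = {MgrID} → lossy.
Decomposition 3: common = {DName, City, EmpID}, closure = {DName, Salary, City, EmpID, MgrID} → lossless.

Decomposition 3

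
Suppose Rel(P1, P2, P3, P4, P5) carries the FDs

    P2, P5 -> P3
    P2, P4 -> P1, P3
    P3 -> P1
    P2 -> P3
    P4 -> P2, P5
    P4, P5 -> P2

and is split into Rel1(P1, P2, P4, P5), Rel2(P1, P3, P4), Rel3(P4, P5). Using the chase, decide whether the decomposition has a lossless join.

Yes

Chase test. Columns are P1, P2, P3, P4, P5; row i has aⱼ where attribute j ∈ Reli, else bᵢⱼ.
Initial tableau (one row per fragment):
  row 1: a1 a2 b13 a4 a5
  row 2: a1 b22 a3 a4 b25
  row 3: b31 b32 b33 a4 a5
Rows 1 and 2 agree on P4; apply P4→P2, P5 and equate their P2, P5 entries.
Rows 1 and 3 agree on P4; apply P4→P2, P5 and equate their P2, P5 entries.
Rows 1 and 2 agree on P2, P5; apply P2, P5→P3 and equate their P3 entries.
Rows 1 and 3 agree on P2, P5; apply P2, P5→P3 and equate their P3 entries.
Rows 1 and 3 agree on P2, P4; apply P2, P4→P1, P3 and equate their P1, P3 entries.
Row 1 is now all distinguished symbols — the join is lossless.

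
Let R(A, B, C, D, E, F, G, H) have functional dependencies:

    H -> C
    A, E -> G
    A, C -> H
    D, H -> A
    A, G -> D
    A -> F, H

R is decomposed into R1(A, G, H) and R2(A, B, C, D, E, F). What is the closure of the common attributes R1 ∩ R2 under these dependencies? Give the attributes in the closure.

A, C, F, H

R1 ∩ R2 = {A}.
A → F, H applies, adding F, H
H → C applies, adding C
Closure: {A, C, F, H}.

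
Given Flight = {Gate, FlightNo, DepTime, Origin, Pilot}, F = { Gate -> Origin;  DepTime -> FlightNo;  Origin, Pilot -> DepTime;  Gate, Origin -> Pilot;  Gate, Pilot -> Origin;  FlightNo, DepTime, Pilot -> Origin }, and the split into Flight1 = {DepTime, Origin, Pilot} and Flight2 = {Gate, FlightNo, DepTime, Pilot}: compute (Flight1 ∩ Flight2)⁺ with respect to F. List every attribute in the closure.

FlightNo, DepTime, Origin, Pilot

Flight1 ∩ Flight2 = {DepTime, Pilot}.
DepTime → FlightNo applies, adding FlightNo
FlightNo, DepTime, Pilot → Origin applies, adding Origin
Closure: {FlightNo, DepTime, Origin, Pilot}.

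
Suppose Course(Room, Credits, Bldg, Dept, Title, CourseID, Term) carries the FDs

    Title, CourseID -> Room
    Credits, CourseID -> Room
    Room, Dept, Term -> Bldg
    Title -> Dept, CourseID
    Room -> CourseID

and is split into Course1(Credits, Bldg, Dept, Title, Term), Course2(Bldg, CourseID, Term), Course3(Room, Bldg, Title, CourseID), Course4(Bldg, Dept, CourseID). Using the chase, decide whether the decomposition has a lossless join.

Yes

Chase test. Columns are Room, Credits, Bldg, Dept, Title, CourseID, Term; row i has aⱼ where attribute j ∈ Coursei, else bᵢⱼ.
Initial tableau (one row per fragment):
  row 1: b11 a2 a3 a4 a5 b16 a7
  row 2: b21 b22 a3 b24 b25 a6 a7
  row 3: a1 b32 a3 b34 a5 a6 b37
  row 4: b41 b42 a3 a4 b45 a6 b47
Rows 1 and 3 agree on Title; apply Title→Dept, CourseID and equate their Dept, CourseID entries.
Rows 1 and 3 agree on Title, CourseID; apply Title, CourseID→Room and equate their Room entries.
Row 1 is now all distinguished symbols — the join is lossless.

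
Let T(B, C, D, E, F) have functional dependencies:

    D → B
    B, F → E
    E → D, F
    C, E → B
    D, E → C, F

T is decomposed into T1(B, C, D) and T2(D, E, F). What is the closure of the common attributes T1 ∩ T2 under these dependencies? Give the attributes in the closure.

B, D

T1 ∩ T2 = {D}.
D → B applies, adding B
Closure: {B, D}.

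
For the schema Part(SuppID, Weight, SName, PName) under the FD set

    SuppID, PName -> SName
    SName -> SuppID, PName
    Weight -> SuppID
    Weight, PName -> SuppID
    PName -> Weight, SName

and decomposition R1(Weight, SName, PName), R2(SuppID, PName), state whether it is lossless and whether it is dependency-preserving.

Lossless test: (PName)⁺ = {SuppID, Weight, SName, PName}, which contains all of one fragment — lossless.
Dependency preservation: the restricted closure of {Weight} across the fragments never reaches {SuppID}, so Weight → SuppID cannot be enforced without a join — not preserved.

lossless but not dependency-preserving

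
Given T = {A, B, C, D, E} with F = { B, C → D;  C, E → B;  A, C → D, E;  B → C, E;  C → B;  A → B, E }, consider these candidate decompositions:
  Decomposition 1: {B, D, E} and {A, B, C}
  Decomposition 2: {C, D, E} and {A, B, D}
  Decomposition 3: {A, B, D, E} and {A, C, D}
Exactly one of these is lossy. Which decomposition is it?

Decomposition 1: common = {B}, closure = {B, C, D, E} → lossless.
Decomposition 2: common = {D}, closure = {D} → lossy.
Decomposition 3: common = {A, D}, closure = {A, B, C, D, E} → lossless.

Decomposition 2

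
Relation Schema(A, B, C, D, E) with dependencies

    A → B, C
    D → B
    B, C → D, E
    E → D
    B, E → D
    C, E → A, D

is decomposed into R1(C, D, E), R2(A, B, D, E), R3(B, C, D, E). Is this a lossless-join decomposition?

Chase test. Columns are A, B, C, D, E; row i has aⱼ where attribute j ∈ Ri, else bᵢⱼ.
Initial tableau (one row per fragment):
  row 1: b11 b12 a3 a4 a5
  row 2: a1 a2 b23 a4 a5
  row 3: b31 a2 a3 a4 a5
Rows 1 and 2 agree on D; apply D→B and equate their B entries.
Rows 1 and 3 agree on C, E; apply C, E→A, D and equate their A, D entries.
No row becomes fully distinguished — the join is lossy.

No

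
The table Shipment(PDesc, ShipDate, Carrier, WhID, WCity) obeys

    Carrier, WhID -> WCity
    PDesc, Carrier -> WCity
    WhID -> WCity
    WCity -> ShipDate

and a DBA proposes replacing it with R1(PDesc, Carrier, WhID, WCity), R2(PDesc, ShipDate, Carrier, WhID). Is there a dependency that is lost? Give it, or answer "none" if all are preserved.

Check WCity → ShipDate: no single fragment contains all of {ShipDate, WCity}, and the restricted closure of {WCity} across the fragments never reaches {ShipDate}.
Carrier, WhID → WCity is preserved.
PDesc, Carrier → WCity is preserved.
WhID → WCity is preserved.

WCity -> ShipDate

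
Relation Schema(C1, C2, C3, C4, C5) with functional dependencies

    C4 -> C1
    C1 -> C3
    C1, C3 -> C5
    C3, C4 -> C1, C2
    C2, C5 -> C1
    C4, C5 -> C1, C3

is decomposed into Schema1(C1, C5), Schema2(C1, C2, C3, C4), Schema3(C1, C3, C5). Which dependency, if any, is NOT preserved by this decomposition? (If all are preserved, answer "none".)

C2, C5 -> C1

Check C2, C5 → C1: no single fragment contains all of {C1, C2, C5}, and the restricted closure of {C2, C5} across the fragments never reaches {C1}.
C4 → C1 is preserved.
C1 → C3 is preserved.
C1, C3 → C5 is preserved.
C3, C4 → C1, C2 is preserved.
C4, C5 → C1, C3 is preserved.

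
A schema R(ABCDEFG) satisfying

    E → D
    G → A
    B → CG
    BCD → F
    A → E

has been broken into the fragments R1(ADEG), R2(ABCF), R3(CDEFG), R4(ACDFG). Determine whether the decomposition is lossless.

Chase test. Columns are ABCDEFG; row i has aⱼ where attribute j ∈ Ri, else bᵢⱼ.
Initial tableau (one row per fragment):
  row 1: a1 b12 b13 a4 a5 b16 a7
  row 2: a1 a2 a3 b24 b25 a6 b27
  row 3: b31 b32 a3 a4 a5 a6 a7
  row 4: a1 b42 a3 a4 b45 a6 a7
Rows 1 and 3 agree on G; apply G→A and equate their A entries.
Rows 1 and 2 agree on A; apply A→E and equate their E entries.
Rows 1 and 4 agree on A; apply A→E and equate their E entries.
Rows 1 and 2 agree on E; apply E→D and equate their D entries.
No row becomes fully distinguished — the join is lossy.

No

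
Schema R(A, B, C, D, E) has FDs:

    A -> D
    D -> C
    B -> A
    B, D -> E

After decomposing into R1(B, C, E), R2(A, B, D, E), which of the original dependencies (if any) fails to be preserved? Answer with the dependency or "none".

D -> C

Check D → C: no single fragment contains all of {C, D}, and the restricted closure of {D} across the fragments never reaches {C}.
A → D is preserved.
B → A is preserved.
B, D → E is preserved.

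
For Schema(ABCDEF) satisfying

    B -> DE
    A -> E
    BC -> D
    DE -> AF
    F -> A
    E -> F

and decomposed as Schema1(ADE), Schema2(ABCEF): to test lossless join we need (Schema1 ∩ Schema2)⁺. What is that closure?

AEF

Schema1 ∩ Schema2 = {AE}.
E → F applies, adding F
Closure: {AEF}.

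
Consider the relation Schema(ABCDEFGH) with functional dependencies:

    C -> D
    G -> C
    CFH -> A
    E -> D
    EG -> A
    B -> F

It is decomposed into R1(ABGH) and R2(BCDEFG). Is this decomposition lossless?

Common attributes: R1 ∩ R2 = {BG}.
Closure of {BG}: G → C applies, adding C; B → F applies, adding F; C → D applies, adding D. So (BG)⁺ = {BCDFG}.
The closure contains neither all of R1 = {ABGH} nor all of R2 = {BCDEFG}, so the common attributes are not a superkey of either fragment. The join is lossy.

No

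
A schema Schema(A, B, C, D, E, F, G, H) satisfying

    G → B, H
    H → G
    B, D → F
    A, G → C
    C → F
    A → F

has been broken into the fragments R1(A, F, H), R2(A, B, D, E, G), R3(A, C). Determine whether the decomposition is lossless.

No

Chase test. Columns are A, B, C, D, E, F, G, H; row i has aⱼ where attribute j ∈ Ri, else bᵢⱼ.
Initial tableau (one row per fragment):
  row 1: a1 b12 b13 b14 b15 a6 b17 a8
  row 2: a1 a2 b23 a4 a5 b26 a7 b28
  row 3: a1 b32 a3 b34 b35 b36 b37 b38
Rows 1 and 2 agree on A; apply A→F and equate their F entries.
Rows 1 and 3 agree on A; apply A→F and equate their F entries.
No row becomes fully distinguished — the join is lossy.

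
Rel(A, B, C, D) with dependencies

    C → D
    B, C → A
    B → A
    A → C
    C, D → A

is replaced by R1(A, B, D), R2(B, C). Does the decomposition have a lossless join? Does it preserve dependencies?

lossless but not dependency-preserving

Lossless test: (B)⁺ = {A, B, C, D}, which contains all of one fragment — lossless.
Dependency preservation: the restricted closure of {C} across the fragments never reaches {D}, so C → D cannot be enforced without a join — not preserved.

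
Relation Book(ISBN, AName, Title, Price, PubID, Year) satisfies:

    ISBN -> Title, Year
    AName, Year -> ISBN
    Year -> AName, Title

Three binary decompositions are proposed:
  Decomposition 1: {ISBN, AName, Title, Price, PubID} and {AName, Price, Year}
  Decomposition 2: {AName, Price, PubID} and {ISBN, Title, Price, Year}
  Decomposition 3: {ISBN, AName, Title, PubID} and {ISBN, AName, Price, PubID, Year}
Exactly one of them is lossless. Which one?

Decomposition 1: common = {AName, Price}, closure = {AName, Price} → lossy.
Decomposition 2: common = {Price}, closure = {Price} → lossy.
Decomposition 3: common = {ISBN, AName, PubID}, closure = {ISBN, AName, Title, PubID, Year} → lossless.

Decomposition 3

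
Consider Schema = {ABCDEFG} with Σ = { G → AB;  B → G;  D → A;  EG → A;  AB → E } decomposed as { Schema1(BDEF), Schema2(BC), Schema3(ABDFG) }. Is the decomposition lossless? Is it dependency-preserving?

lossy but dependency-preserving

Lossless test (chase): Rows 1 and 2 agree on B; apply B→G and equate their G entries. Rows 1 and 3 agree on B; apply B→G and equate their G entries. Rows 1 and 3 agree on D; apply D→A and equate their A entries. Rows 1 and 3 agree on AB; apply AB→E and equate their E entries. Rows 1 and 2 agree on G; apply G→AB and equate their AB entries. Rows 1 and 2 agree on AB; apply AB→E and equate their E entries. No row becomes fully distinguished — the join is lossy.
Dependency preservation: EG → A; AB → E are not contained in any single fragment, but the restricted closure of each left-hand side across the fragments still reaches the right-hand side; the remaining FDs each lie inside some fragment. All dependencies are preserved.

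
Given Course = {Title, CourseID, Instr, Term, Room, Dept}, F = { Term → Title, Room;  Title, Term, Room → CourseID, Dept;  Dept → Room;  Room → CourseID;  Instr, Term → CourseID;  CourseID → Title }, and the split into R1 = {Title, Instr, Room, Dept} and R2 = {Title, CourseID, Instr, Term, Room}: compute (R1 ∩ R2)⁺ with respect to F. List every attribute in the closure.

R1 ∩ R2 = {Title, Instr, Room}.
Room → CourseID applies, adding CourseID
Closure: {Title, CourseID, Instr, Room}.

Title, CourseID, Instr, Room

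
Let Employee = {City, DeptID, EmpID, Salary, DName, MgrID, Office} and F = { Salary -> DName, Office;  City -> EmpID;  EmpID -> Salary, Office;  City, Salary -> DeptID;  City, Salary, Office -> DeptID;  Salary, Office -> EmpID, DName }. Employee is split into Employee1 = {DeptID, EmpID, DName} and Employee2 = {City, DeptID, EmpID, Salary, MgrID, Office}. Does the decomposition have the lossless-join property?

Common attributes: Employee1 ∩ Employee2 = {DeptID, EmpID}.
Closure of {DeptID, EmpID}: EmpID → Salary, Office applies, adding Salary, Office; Salary, Office → EmpID, DName applies, adding DName. So (DeptID, EmpID)⁺ = {DeptID, EmpID, Salary, DName, Office}.
This closure contains every attribute of Employee1, so Employee1 ∩ Employee2 → Employee1. The join is lossless.

Yes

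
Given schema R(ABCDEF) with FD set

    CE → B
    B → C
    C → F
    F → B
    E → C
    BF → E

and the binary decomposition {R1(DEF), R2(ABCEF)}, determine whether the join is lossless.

Common attributes: R1 ∩ R2 = {EF}.
Closure of {EF}: F → B applies, adding B; E → C applies, adding C. So (EF)⁺ = {BCEF}.
The closure contains neither all of R1 = {DEF} nor all of R2 = {ABCEF}, so the common attributes are not a superkey of either fragment. The join is lossy.

No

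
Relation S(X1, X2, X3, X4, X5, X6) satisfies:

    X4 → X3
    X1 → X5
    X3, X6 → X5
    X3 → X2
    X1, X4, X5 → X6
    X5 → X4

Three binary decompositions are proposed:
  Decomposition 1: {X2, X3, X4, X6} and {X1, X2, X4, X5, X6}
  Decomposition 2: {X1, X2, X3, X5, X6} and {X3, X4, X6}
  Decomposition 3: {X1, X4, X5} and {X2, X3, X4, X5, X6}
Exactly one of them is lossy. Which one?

Decomposition 3

Decomposition 1: common = {X2, X4, X6}, closure = {X2, X3, X4, X5, X6} → lossless.
Decomposition 2: common = {X3, X6}, closure = {X2, X3, X4, X5, X6} → lossless.
Decomposition 3: common = {X4, X5}, closure = {X2, X3, X4, X5} → lossy.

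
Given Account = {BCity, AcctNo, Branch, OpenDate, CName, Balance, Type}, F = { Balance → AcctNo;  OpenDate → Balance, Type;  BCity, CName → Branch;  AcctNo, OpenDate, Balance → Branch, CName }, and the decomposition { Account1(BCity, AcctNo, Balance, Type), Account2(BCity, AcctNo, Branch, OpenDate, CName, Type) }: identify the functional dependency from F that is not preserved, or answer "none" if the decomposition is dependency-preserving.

Check OpenDate → Balance, Type: no single fragment contains all of {OpenDate, Balance, Type}, and the restricted closure of {OpenDate} across the fragments never reaches {Balance, Type}.
Balance → AcctNo is preserved.
BCity, CName → Branch is preserved.
AcctNo, OpenDate, Balance → Branch, CName is preserved.

OpenDate → Balance, Type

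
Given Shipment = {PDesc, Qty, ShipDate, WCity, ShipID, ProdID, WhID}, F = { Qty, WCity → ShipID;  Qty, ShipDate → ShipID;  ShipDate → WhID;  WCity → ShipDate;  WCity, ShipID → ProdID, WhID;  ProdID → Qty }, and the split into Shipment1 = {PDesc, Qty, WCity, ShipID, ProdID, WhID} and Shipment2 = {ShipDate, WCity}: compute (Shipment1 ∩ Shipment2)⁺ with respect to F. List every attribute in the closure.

ShipDate, WCity, WhID

Shipment1 ∩ Shipment2 = {WCity}.
WCity → ShipDate applies, adding ShipDate
ShipDate → WhID applies, adding WhID
Closure: {ShipDate, WCity, WhID}.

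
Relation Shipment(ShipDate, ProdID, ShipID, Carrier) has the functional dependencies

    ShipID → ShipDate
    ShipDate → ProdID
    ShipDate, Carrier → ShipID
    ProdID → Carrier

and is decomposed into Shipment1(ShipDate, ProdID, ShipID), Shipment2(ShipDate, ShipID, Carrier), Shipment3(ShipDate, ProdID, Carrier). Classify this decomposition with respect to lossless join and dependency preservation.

Lossless test (chase): Rows 1 and 2 agree on ShipDate; apply ShipDate→ProdID and equate their ProdID entries. Rows 2 and 3 agree on ShipDate, Carrier; apply ShipDate, Carrier→ShipID and equate their ShipID entries. Rows 1 and 2 agree on ProdID; apply ProdID→Carrier and equate their Carrier entries. Row 1 is now all distinguished symbols — the join is lossless.
Dependency preservation: every FD's attributes lie within a single fragment, so each can be enforced locally — preserved.

lossless and dependency-preserving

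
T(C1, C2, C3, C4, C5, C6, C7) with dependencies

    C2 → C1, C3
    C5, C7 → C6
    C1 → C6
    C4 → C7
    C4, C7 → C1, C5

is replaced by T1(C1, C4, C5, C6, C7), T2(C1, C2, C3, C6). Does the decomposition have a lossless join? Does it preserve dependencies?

lossy but dependency-preserving

Lossless test: (C1, C6)⁺ = {C1, C6}, which is a superkey of neither fragment — lossy.
Dependency preservation: every FD's attributes lie within a single fragment, so each can be enforced locally — preserved.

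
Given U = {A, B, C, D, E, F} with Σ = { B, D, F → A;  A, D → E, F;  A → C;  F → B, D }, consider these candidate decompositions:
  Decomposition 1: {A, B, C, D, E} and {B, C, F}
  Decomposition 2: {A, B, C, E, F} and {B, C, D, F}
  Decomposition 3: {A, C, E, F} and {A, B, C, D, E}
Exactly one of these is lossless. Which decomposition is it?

Decomposition 2

Decomposition 1: common = {B, C}, closure = {B, C} → lossy.
Decomposition 2: common = {B, C, F}, closure = {A, B, C, D, E, F} → lossless.
Decomposition 3: common = {A, C, E}, closure = {A, C, E} → lossy.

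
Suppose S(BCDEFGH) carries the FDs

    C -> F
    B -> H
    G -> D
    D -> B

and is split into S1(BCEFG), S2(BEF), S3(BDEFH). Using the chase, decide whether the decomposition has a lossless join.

No

Chase test. Columns are BCDEFGH; row i has aⱼ where attribute j ∈ Si, else bᵢⱼ.
Initial tableau (one row per fragment):
  row 1: a1 a2 b13 a4 a5 a6 b17
  row 2: a1 b22 b23 a4 a5 b26 b27
  row 3: a1 b32 a3 a4 a5 b36 a7
Rows 1 and 2 agree on B; apply B→H and equate their H entries.
Rows 1 and 3 agree on B; apply B→H and equate their H entries.
No row becomes fully distinguished — the join is lossy.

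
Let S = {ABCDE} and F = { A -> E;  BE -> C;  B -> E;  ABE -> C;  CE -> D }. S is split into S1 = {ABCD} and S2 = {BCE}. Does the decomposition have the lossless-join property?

Common attributes: S1 ∩ S2 = {BC}.
Closure of {BC}: B → E applies, adding E; CE → D applies, adding D. So (BC)⁺ = {BCDE}.
This closure contains every attribute of S2, so S1 ∩ S2 → S2. The join is lossless.

Yes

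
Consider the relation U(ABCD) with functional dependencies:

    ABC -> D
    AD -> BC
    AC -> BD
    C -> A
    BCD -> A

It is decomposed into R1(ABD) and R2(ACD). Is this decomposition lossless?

Yes

Common attributes: R1 ∩ R2 = {AD}.
Closure of {AD}: AD → BC applies, adding BC. So (AD)⁺ = {ABCD}.
This closure contains every attribute of R1, so R1 ∩ R2 → R1. The join is lossless.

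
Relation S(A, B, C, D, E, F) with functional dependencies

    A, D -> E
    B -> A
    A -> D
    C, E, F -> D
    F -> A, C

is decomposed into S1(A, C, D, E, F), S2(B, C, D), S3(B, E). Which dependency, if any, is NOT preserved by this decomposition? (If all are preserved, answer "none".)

B -> A

Check B → A: no single fragment contains all of {A, B}, and the restricted closure of {B} across the fragments never reaches {A}.
A, D → E is preserved.
A → D is preserved.
C, E, F → D is preserved.
F → A, C is preserved.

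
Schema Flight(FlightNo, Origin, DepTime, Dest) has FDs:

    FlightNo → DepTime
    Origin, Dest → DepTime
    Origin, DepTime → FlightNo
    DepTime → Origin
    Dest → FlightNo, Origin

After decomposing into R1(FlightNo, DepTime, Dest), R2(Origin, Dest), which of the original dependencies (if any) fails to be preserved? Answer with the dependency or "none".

Check DepTime → Origin: no single fragment contains all of {Origin, DepTime}, and the restricted closure of {DepTime} across the fragments never reaches {Origin}.
FlightNo → DepTime is preserved.
Origin, Dest → DepTime is preserved.
Origin, DepTime → FlightNo is preserved.
Dest → FlightNo, Origin is preserved.

DepTime → Origin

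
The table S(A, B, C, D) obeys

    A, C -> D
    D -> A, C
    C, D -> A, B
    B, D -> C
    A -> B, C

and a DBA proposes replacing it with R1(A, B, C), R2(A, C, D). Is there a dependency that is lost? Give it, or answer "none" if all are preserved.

A, C → D lies within R2.
D → A, C lies within R2.
C, D → A, B: restricted closure across fragments reaches A, B.
B, D → C: restricted closure across fragments reaches C.
A → B, C lies within R1.
Every dependency is enforceable on the fragments, so the decomposition is dependency-preserving.

none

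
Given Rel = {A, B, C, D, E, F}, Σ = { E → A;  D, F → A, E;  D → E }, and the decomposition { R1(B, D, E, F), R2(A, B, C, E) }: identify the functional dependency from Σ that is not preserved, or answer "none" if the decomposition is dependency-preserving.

E → A lies within R2.
D, F → A, E: restricted closure across fragments reaches A, E.
D → E lies within R1.
Every dependency is enforceable on the fragments, so the decomposition is dependency-preserving.

none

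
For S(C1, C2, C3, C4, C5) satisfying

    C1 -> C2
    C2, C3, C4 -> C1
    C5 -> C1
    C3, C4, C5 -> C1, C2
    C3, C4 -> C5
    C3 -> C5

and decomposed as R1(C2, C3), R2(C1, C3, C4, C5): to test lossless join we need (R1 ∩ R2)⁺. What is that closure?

R1 ∩ R2 = {C3}.
C3 → C5 applies, adding C5
C5 → C1 applies, adding C1
C1 → C2 applies, adding C2
Closure: {C1, C2, C3, C5}.

C1, C2, C3, C5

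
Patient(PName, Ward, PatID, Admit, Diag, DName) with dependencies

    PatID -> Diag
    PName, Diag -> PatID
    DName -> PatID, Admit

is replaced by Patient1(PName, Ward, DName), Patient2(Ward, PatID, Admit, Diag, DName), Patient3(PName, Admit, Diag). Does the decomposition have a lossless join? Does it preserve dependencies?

Lossless test (chase): Rows 1 and 2 agree on DName; apply DName→PatID, Admit and equate their PatID, Admit entries. Rows 1 and 2 agree on PatID; apply PatID→Diag and equate their Diag entries. Rows 1 and 3 agree on PName, Diag; apply PName, Diag→PatID and equate their PatID entries. Row 1 is now all distinguished symbols — the join is lossless.
Dependency preservation: the restricted closure of {PName, Diag} across the fragments never reaches {PatID}, so PName, Diag → PatID cannot be enforced without a join — not preserved.

lossless but not dependency-preserving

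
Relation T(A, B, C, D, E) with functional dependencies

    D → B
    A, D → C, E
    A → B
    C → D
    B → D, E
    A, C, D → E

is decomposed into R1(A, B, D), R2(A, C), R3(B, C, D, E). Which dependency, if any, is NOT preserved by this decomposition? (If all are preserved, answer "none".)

none

D → B lies within R1.
A, D → C, E: restricted closure across fragments reaches C, E.
A → B lies within R1.
C → D lies within R3.
B → D, E lies within R3.
A, C, D → E: restricted closure across fragments reaches E.
Every dependency is enforceable on the fragments, so the decomposition is dependency-preserving.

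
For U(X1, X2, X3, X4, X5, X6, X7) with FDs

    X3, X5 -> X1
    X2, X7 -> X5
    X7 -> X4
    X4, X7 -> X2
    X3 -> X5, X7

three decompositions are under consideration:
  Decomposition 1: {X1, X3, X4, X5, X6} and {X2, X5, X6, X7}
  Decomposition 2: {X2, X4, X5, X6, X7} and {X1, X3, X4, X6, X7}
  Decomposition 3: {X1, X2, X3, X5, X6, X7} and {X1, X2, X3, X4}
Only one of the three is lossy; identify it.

Decomposition 1

Decomposition 1: common = {X5, X6}, closure = {X5, X6} → lossy.
Decomposition 2: common = {X4, X6, X7}, closure = {X2, X4, X5, X6, X7} → lossless.
Decomposition 3: common = {X1, X2, X3}, closure = {X1, X2, X3, X4, X5, X7} → lossless.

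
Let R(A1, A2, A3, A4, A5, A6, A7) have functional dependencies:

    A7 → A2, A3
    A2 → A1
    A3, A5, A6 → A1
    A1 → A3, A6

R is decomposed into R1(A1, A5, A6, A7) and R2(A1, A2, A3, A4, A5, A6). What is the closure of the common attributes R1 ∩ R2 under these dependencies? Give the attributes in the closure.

A1, A3, A5, A6

R1 ∩ R2 = {A1, A5, A6}.
A1 → A3, A6 applies, adding A3
Closure: {A1, A3, A5, A6}.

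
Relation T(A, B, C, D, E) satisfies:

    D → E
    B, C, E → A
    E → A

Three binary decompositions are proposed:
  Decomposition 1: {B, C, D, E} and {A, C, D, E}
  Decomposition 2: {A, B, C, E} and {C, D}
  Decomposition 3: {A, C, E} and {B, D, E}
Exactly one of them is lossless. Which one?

Decomposition 1: common = {C, D, E}, closure = {A, C, D, E} → lossless.
Decomposition 2: common = {C}, closure = {C} → lossy.
Decomposition 3: common = {E}, closure = {A, E} → lossy.

Decomposition 1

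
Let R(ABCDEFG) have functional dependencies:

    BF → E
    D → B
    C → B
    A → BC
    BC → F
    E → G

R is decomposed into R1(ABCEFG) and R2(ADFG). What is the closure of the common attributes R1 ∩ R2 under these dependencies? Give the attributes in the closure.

ABCEFG

R1 ∩ R2 = {AFG}.
A → BC applies, adding BC
BF → E applies, adding E
Closure: {ABCEFG}.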